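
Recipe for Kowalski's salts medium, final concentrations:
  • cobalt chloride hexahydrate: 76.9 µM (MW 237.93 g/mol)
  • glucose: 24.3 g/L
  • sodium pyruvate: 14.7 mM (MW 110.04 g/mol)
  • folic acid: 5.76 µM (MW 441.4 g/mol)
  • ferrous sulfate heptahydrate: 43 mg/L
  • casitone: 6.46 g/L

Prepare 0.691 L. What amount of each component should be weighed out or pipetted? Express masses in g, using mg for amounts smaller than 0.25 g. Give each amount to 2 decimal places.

cobalt chloride hexahydrate 12.64 mg; glucose 16.79 g; sodium pyruvate 1.12 g; folic acid 1.76 mg; ferrous sulfate heptahydrate 29.71 mg; casitone 4.46 g

Scale factor relative to 1 L: 0.691.
cobalt chloride hexahydrate: 76.9 µmol/L × 237.93 g/mol × 0.691 L ÷ 1000 = 12.64 mg
glucose: 24.3 g/L × 0.691 L = 16.79 g
sodium pyruvate: 14.7 mmol/L × 110.04 g/mol × 0.691 L ÷ 1000 = 1.12 g
folic acid: 5.76 µmol/L × 441.4 g/mol × 0.691 L ÷ 1000 = 1.76 mg
ferrous sulfate heptahydrate: 43 mg/L × 0.691 L = 29.71 mg
casitone: 6.46 g/L × 0.691 L = 4.46 g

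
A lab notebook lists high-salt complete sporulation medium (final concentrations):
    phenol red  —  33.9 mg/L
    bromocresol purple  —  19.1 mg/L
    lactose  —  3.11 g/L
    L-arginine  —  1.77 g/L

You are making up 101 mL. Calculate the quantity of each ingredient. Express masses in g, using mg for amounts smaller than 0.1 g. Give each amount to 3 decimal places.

phenol red 3.424 mg; bromocresol purple 1.929 mg; lactose 0.314 g; L-arginine 0.179 g

Target volume = 101 mL = 0.101 L.
phenol red: 33.9 mg/L × 0.101 L = 3.424 mg
bromocresol purple: 19.1 mg/L × 0.101 L = 1.929 mg
lactose: 3.11 g/L × 0.101 L = 0.314 g
L-arginine: 1.77 g/L × 0.101 L = 0.179 g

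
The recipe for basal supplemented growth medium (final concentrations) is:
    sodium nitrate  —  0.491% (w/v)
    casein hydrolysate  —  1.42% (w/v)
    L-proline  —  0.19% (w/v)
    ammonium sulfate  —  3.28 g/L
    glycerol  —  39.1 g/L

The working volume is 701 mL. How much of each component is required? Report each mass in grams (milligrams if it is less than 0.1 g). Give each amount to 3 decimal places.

sodium nitrate 3.442 g; casein hydrolysate 9.954 g; L-proline 1.332 g; ammonium sulfate 2.299 g; glycerol 27.409 g

Scale factor relative to 1 L: 0.701.
sodium nitrate: 0.491% w/v = 4.91 g/L → 4.91 × 0.701 L = 3.442 g
casein hydrolysate: 1.42% w/v = 14.2 g/L → 14.2 × 0.701 L = 9.954 g
L-proline: 0.19% w/v = 1.9 g/L → 1.9 × 0.701 L = 1.332 g
ammonium sulfate: 3.28 g/L × 0.701 L = 2.299 g
glycerol: 39.1 g/L × 0.701 L = 27.409 g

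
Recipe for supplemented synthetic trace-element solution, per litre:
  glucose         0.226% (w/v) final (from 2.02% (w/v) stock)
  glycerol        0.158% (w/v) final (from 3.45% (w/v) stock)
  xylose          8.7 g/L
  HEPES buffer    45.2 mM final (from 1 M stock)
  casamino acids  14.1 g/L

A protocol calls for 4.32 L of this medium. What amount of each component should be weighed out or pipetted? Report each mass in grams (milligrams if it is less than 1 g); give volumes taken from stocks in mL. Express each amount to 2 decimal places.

Working volume: 4.32 L.
glucose: C1V1 = C2V2 → 0.226% ÷ 2.02% × 4320 mL = 483.33 mL
glycerol: V = C2·V2/C1 = 0.158% ÷ 3.45% × 4320 mL = 197.84 mL
xylose: 8.7 g/L × 4.32 L = 37.58 g
HEPES buffer: C1V1 = C2V2 → 45.2 mM × 4320 mL ÷ 1000 mM = 195.26 mL
casamino acids: 14.1 g/L × 4.32 L = 60.91 g

glucose 483.33 mL; glycerol 197.84 mL; xylose 37.58 g; HEPES buffer 195.26 mL; casamino acids 60.91 g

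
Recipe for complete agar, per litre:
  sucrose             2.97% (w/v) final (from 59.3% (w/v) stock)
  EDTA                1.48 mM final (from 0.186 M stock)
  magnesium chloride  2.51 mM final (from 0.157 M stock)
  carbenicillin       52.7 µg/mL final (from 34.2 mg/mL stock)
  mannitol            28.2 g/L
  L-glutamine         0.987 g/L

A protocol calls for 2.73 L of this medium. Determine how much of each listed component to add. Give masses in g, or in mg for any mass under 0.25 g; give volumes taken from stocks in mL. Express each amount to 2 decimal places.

sucrose 136.73 mL; EDTA 21.72 mL; magnesium chloride 43.65 mL; carbenicillin 4.21 mL; mannitol 76.99 g; L-glutamine 2.69 g

Working volume: 2.73 L.
sucrose: C1V1 = C2V2 → 2.97% ÷ 59.3% × 2730 mL = 136.73 mL
EDTA: C1V1 = C2V2 → 1.48 mM × 2730 mL ÷ 186 mM = 21.72 mL
magnesium chloride: C1V1 = C2V2 → 2.51 mM × 2730 mL ÷ 157 mM = 43.65 mL
carbenicillin: dilute stock: 52.7 µg/mL × 2730 mL ÷ 34200 µg/mL = 4.21 mL
mannitol: 28.2 g/L × 2.73 L = 76.99 g
L-glutamine: 0.987 g/L × 2.73 L = 2.69 g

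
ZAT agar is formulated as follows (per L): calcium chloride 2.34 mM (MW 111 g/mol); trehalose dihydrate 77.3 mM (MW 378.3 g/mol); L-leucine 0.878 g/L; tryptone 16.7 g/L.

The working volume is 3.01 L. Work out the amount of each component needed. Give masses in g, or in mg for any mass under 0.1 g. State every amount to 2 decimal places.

calcium chloride 0.78 g; trehalose dihydrate 88.02 g; L-leucine 2.64 g; tryptone 50.27 g

Scale factor relative to 1 L: 3.01.
calcium chloride: 2.34 mmol/L × 111 g/mol × 3.01 L ÷ 1000 = 0.78 g
trehalose dihydrate: 77.3 mmol/L × 378.3 g/mol × 3.01 L ÷ 1000 = 88.02 g
L-leucine: 0.878 g/L × 3.01 L = 2.64 g
tryptone: 16.7 g/L × 3.01 L = 50.27 g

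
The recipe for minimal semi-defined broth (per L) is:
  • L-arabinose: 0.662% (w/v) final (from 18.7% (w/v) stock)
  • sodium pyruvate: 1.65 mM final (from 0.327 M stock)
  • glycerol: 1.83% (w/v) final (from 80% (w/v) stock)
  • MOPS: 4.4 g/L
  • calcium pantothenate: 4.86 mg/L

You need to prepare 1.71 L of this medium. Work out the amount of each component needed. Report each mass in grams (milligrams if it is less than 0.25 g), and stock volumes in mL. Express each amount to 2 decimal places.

Scale factor relative to 1 L: 1.71.
L-arabinose: V = C2·V2/C1 = 0.662% ÷ 18.7% × 1710 mL = 60.54 mL
sodium pyruvate: V = C2·V2/C1 = 1.65 mM × 1710 mL ÷ 327 mM = 8.63 mL
glycerol: V = C2·V2/C1 = 1.83% ÷ 80% × 1710 mL = 39.12 mL
MOPS: 4.4 g/L × 1.71 L = 7.52 g
calcium pantothenate: 4.86 mg/L × 1.71 L = 8.31 mg

L-arabinose 60.54 mL; sodium pyruvate 8.63 mL; glycerol 39.12 mL; MOPS 7.52 g; calcium pantothenate 8.31 mg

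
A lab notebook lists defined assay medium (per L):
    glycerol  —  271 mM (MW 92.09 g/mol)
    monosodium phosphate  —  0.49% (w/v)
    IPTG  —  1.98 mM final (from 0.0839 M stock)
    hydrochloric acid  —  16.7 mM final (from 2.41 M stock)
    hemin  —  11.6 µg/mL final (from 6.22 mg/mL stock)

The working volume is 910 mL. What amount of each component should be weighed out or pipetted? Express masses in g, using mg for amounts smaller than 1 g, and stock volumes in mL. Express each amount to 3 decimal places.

glycerol 22.710 g; monosodium phosphate 4.459 g; IPTG 21.476 mL; hydrochloric acid 6.306 mL; hemin 1.697 mL

Working volume: 910 mL = 0.91 L.
glycerol: 271 mmol/L × 92.09 g/mol × 0.91 L ÷ 1000 = 22.710 g
monosodium phosphate: 0.49 g per 100 mL × 910 mL ÷ 100 = 4.459 g
IPTG: V = C2·V2/C1 = 1.98 mM × 910 mL ÷ 83.9 mM = 21.476 mL
hydrochloric acid: C1V1 = C2V2 → 16.7 mM × 910 mL ÷ 2410 mM = 6.306 mL
hemin: V = C2·V2/C1 = 11.6 µg/mL × 910 mL ÷ 6220 µg/mL = 1.697 mL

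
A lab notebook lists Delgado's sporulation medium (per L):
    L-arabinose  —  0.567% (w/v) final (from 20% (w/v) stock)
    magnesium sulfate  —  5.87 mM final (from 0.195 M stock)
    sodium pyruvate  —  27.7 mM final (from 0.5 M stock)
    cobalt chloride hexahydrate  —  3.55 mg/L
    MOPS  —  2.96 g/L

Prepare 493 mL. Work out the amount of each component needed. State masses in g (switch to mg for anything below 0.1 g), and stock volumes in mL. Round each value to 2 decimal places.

Scale factor relative to 1 L: 0.493.
L-arabinose: C1V1 = C2V2 → 0.567% ÷ 20% × 493 mL = 13.98 mL
magnesium sulfate: V = C2·V2/C1 = 5.87 mM × 493 mL ÷ 195 mM = 14.84 mL
sodium pyruvate: V = C2·V2/C1 = 27.7 mM × 493 mL ÷ 500 mM = 27.31 mL
cobalt chloride hexahydrate: 3.55 mg/L × 0.493 L = 1.75 mg
MOPS: 2.96 g/L × 0.493 L = 1.46 g

L-arabinose 13.98 mL; magnesium sulfate 14.84 mL; sodium pyruvate 27.31 mL; cobalt chloride hexahydrate 1.75 mg; MOPS 1.46 g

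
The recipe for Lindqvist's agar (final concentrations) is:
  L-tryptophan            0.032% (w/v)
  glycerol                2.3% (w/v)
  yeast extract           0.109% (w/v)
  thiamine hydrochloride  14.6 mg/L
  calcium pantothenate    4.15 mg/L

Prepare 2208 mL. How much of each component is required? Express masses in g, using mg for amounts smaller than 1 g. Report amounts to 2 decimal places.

L-tryptophan 706.56 mg; glycerol 50.78 g; yeast extract 2.41 g; thiamine hydrochloride 32.24 mg; calcium pantothenate 9.16 mg

Target volume = 2208 mL = 2.208 L.
L-tryptophan: 0.032% w/v = 0.32 g/L → 0.32 × 2.208 L = 0.70656 g = 706.56 mg
glycerol: 2.3 g per 100 mL × 2208 mL ÷ 100 = 50.78 g
yeast extract: 0.109% w/v = 1.09 g/L → 1.09 × 2.208 L = 2.41 g
thiamine hydrochloride: 14.6 mg/L × 2.208 L = 32.24 mg
calcium pantothenate: 4.15 mg/L × 2.208 L = 9.16 mg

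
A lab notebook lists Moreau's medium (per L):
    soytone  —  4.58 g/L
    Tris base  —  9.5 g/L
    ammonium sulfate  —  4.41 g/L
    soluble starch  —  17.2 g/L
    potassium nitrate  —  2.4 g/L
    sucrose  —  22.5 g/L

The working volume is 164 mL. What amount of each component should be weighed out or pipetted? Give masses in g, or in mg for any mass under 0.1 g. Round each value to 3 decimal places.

soytone 0.751 g; Tris base 1.558 g; ammonium sulfate 0.723 g; soluble starch 2.821 g; potassium nitrate 0.394 g; sucrose 3.690 g

Target volume = 164 mL = 0.164 L.
soytone: 4.58 g/L × 0.164 L = 0.751 g
Tris base: 9.5 g/L × 0.164 L = 1.558 g
ammonium sulfate: 4.41 g/L × 0.164 L = 0.723 g
soluble starch: 17.2 g/L × 0.164 L = 2.821 g
potassium nitrate: 2.4 g/L × 0.164 L = 0.394 g
sucrose: 22.5 g/L × 0.164 L = 3.690 g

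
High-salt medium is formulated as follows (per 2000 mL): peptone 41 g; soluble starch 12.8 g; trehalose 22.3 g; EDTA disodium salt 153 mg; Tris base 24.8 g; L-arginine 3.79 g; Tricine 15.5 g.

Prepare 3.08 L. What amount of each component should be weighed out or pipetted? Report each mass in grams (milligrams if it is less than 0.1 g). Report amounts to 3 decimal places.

peptone 63.140 g; soluble starch 19.712 g; trehalose 34.342 g; EDTA disodium salt 0.236 g; Tris base 38.192 g; L-arginine 5.837 g; Tricine 23.870 g

Ratio of target to recipe volume: 3080 / 2000 = 1.54.
peptone: 41 g × (3080 mL / 2000 mL) = 63.140 g
soluble starch: 12.8 g × (3080 mL / 2000 mL) = 19.712 g
trehalose: 22.3 g × (3080 mL / 2000 mL) = 34.342 g
EDTA disodium salt: 153 mg × (3080 mL / 2000 mL) = 235.62 mg = 0.236 g
Tris base: 24.8 g × (3080 mL / 2000 mL) = 38.192 g
L-arginine: 3.79 g × (3080 mL / 2000 mL) = 5.837 g
Tricine: 15.5 g × (3080 mL / 2000 mL) = 23.870 g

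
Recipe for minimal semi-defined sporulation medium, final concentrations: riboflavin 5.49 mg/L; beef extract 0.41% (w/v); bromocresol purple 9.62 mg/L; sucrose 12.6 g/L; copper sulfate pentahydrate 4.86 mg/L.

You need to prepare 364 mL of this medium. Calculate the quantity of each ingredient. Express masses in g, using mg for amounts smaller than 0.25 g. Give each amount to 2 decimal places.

riboflavin 2.00 mg; beef extract 1.49 g; bromocresol purple 3.50 mg; sucrose 4.59 g; copper sulfate pentahydrate 1.77 mg

Scale factor relative to 1 L: 0.364.
riboflavin: 5.49 mg/L × 0.364 L = 2.00 mg
beef extract: 0.41% w/v = 4.1 g/L → 4.1 × 0.364 L = 1.49 g
bromocresol purple: 9.62 mg/L × 0.364 L = 3.50 mg
sucrose: 12.6 g/L × 0.364 L = 4.59 g
copper sulfate pentahydrate: 4.86 mg/L × 0.364 L = 1.77 mg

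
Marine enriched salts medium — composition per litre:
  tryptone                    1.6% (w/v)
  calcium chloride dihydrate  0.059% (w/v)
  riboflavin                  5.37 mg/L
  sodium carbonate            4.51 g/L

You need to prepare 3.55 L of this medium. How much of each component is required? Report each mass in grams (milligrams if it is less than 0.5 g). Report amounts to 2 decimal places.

tryptone 56.80 g; calcium chloride dihydrate 2.09 g; riboflavin 19.06 mg; sodium carbonate 16.01 g

Working volume: 3.55 L.
tryptone: 1.6% w/v = 16 g/L → 16 × 3.55 L = 56.80 g
calcium chloride dihydrate: 0.059 g per 100 mL × 3550 mL ÷ 100 = 2.09 g
riboflavin: 5.37 mg/L × 3.55 L = 19.06 mg
sodium carbonate: 4.51 g/L × 3.55 L = 16.01 g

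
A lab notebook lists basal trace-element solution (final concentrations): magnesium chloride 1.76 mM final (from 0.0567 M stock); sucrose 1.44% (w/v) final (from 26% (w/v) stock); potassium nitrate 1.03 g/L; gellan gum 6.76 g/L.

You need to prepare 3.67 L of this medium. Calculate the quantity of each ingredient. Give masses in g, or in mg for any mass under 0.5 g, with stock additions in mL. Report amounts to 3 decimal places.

magnesium chloride 113.919 mL; sucrose 203.262 mL; potassium nitrate 3.780 g; gellan gum 24.809 g

Working volume: 3.67 L.
magnesium chloride: C1V1 = C2V2 → 1.76 mM × 3670 mL ÷ 56.7 mM = 113.919 mL
sucrose: dilute stock: 1.44% ÷ 26% × 3670 mL = 203.262 mL
potassium nitrate: 1.03 g/L × 3.67 L = 3.780 g
gellan gum: 6.76 g/L × 3.67 L = 24.809 g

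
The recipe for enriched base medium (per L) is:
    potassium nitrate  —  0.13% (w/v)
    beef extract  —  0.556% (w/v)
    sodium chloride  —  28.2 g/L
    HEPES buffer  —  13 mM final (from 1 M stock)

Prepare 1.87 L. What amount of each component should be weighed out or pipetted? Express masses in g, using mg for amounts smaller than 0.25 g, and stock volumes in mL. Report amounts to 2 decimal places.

potassium nitrate 2.43 g; beef extract 10.40 g; sodium chloride 52.73 g; HEPES buffer 24.31 mL

Scale factor relative to 1 L: 1.87.
potassium nitrate: 0.13 g per 100 mL × 1870 mL ÷ 100 = 2.43 g
beef extract: 0.556% w/v = 5.56 g/L → 5.56 × 1.87 L = 10.40 g
sodium chloride: 28.2 g/L × 1.87 L = 52.73 g
HEPES buffer: dilute stock: 13 mM × 1870 mL ÷ 1000 mM = 24.31 mL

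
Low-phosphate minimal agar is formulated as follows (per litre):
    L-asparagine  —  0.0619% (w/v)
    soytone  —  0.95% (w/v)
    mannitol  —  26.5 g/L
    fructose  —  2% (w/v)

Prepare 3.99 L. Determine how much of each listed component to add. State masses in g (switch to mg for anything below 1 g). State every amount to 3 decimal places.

Scale factor relative to 1 L: 3.99.
L-asparagine: 0.0619 g per 100 mL × 3990 mL ÷ 100 = 2.470 g
soytone: 0.95 g per 100 mL × 3990 mL ÷ 100 = 37.905 g
mannitol: 26.5 g/L × 3.99 L = 105.735 g
fructose: 2% w/v = 20 g/L → 20 × 3.99 L = 79.800 g

L-asparagine 2.470 g; soytone 37.905 g; mannitol 105.735 g; fructose 79.800 g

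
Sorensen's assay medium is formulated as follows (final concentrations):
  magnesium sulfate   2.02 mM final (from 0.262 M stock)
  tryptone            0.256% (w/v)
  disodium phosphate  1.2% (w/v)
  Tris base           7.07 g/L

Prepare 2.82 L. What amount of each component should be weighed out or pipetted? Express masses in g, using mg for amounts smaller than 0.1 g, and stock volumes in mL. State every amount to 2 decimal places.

magnesium sulfate 21.74 mL; tryptone 7.22 g; disodium phosphate 33.84 g; Tris base 19.94 g

Scale factor relative to 1 L: 2.82.
magnesium sulfate: dilute stock: 2.02 mM × 2820 mL ÷ 262 mM = 21.74 mL
tryptone: 0.256 g per 100 mL × 2820 mL ÷ 100 = 7.22 g
disodium phosphate: 1.2% w/v = 12 g/L → 12 × 2.82 L = 33.84 g
Tris base: 7.07 g/L × 2.82 L = 19.94 g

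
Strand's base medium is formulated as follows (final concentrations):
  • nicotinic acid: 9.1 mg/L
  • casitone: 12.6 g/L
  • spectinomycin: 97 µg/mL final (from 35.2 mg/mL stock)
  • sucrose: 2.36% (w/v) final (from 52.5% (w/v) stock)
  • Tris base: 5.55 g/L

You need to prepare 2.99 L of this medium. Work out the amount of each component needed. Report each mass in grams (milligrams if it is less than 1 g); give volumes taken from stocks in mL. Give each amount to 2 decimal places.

nicotinic acid 27.21 mg; casitone 37.67 g; spectinomycin 8.24 mL; sucrose 134.41 mL; Tris base 16.59 g

Working volume: 2.99 L.
nicotinic acid: 9.1 mg/L × 2.99 L = 27.21 mg
casitone: 12.6 g/L × 2.99 L = 37.67 g
spectinomycin: C1V1 = C2V2 → 97 µg/mL × 2990 mL ÷ 35200 µg/mL = 8.24 mL
sucrose: C1V1 = C2V2 → 2.36% ÷ 52.5% × 2990 mL = 134.41 mL
Tris base: 5.55 g/L × 2.99 L = 16.59 g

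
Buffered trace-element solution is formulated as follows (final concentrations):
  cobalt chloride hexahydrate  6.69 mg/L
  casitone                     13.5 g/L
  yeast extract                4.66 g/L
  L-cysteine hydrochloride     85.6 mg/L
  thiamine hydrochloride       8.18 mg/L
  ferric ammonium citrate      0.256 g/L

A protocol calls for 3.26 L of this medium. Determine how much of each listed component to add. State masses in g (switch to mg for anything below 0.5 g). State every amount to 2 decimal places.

Working volume: 3.26 L.
cobalt chloride hexahydrate: 6.69 mg/L × 3.26 L = 21.81 mg
casitone: 13.5 g/L × 3.26 L = 44.01 g
yeast extract: 4.66 g/L × 3.26 L = 15.19 g
L-cysteine hydrochloride: 85.6 mg/L × 3.26 L = 279.06 mg
thiamine hydrochloride: 8.18 mg/L × 3.26 L = 26.67 mg
ferric ammonium citrate: 0.256 g/L × 3.26 L = 0.83 g

cobalt chloride hexahydrate 21.81 mg; casitone 44.01 g; yeast extract 15.19 g; L-cysteine hydrochloride 279.06 mg; thiamine hydrochloride 26.67 mg; ferric ammonium citrate 0.83 g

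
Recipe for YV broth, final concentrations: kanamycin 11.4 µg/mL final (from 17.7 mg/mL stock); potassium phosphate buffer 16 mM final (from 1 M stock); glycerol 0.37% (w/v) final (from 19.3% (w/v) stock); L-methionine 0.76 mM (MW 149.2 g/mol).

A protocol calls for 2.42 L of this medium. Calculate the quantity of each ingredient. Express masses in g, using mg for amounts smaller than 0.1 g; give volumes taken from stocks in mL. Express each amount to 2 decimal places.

Working volume: 2.42 L.
kanamycin: dilute stock: 11.4 µg/mL × 2420 mL ÷ 17700 µg/mL = 1.56 mL
potassium phosphate buffer: C1V1 = C2V2 → 16 mM × 2420 mL ÷ 1000 mM = 38.72 mL
glycerol: C1V1 = C2V2 → 0.37% ÷ 19.3% × 2420 mL = 46.39 mL
L-methionine: 0.76 mmol/L × 149.2 g/mol × 2.42 L ÷ 1000 = 0.27 g

kanamycin 1.56 mL; potassium phosphate buffer 38.72 mL; glycerol 46.39 mL; L-methionine 0.27 g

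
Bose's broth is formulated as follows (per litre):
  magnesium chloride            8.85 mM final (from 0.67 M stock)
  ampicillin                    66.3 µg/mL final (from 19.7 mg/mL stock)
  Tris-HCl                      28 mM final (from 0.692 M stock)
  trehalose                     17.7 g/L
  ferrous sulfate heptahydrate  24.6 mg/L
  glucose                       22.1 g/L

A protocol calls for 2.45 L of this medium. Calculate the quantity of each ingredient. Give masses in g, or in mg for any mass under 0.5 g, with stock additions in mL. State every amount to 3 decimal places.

Working volume: 2.45 L.
magnesium chloride: C1V1 = C2V2 → 8.85 mM × 2450 mL ÷ 670 mM = 32.362 mL
ampicillin: dilute stock: 66.3 µg/mL × 2450 mL ÷ 19700 µg/mL = 8.245 mL
Tris-HCl: C1V1 = C2V2 → 28 mM × 2450 mL ÷ 692 mM = 99.133 mL
trehalose: 17.7 g/L × 2.45 L = 43.365 g
ferrous sulfate heptahydrate: 24.6 mg/L × 2.45 L = 60.270 mg
glucose: 22.1 g/L × 2.45 L = 54.145 g

magnesium chloride 32.362 mL; ampicillin 8.245 mL; Tris-HCl 99.133 mL; trehalose 43.365 g; ferrous sulfate heptahydrate 60.270 mg; glucose 54.145 g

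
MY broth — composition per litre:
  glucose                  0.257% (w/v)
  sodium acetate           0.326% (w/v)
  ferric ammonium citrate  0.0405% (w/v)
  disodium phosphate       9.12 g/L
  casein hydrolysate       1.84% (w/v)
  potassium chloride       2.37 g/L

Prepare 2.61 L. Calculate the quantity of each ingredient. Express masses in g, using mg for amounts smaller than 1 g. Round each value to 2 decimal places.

glucose 6.71 g; sodium acetate 8.51 g; ferric ammonium citrate 1.06 g; disodium phosphate 23.80 g; casein hydrolysate 48.02 g; potassium chloride 6.19 g

Scale factor relative to 1 L: 2.61.
glucose: 0.257% w/v = 2.57 g/L → 2.57 × 2.61 L = 6.71 g
sodium acetate: 0.326% w/v = 3.26 g/L → 3.26 × 2.61 L = 8.51 g
ferric ammonium citrate: 0.0405 g per 100 mL × 2610 mL ÷ 100 = 1.06 g
disodium phosphate: 9.12 g/L × 2.61 L = 23.80 g
casein hydrolysate: 1.84 g per 100 mL × 2610 mL ÷ 100 = 48.02 g
potassium chloride: 2.37 g/L × 2.61 L = 6.19 g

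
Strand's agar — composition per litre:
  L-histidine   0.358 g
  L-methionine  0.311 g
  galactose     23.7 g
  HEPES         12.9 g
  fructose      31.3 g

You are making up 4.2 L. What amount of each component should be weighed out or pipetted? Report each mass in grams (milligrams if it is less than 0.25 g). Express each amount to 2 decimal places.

Ratio of target to recipe volume: 4200 / 1000 = 4.2.
L-histidine: 0.358 g × (4200 mL / 1000 mL) = 1.50 g
L-methionine: 0.311 g × (4200 mL / 1000 mL) = 1.31 g
galactose: 23.7 g × (4200 mL / 1000 mL) = 99.54 g
HEPES: 12.9 g × (4200 mL / 1000 mL) = 54.18 g
fructose: 31.3 g × (4200 mL / 1000 mL) = 131.46 g

L-histidine 1.50 g; L-methionine 1.31 g; galactose 99.54 g; HEPES 54.18 g; fructose 131.46 g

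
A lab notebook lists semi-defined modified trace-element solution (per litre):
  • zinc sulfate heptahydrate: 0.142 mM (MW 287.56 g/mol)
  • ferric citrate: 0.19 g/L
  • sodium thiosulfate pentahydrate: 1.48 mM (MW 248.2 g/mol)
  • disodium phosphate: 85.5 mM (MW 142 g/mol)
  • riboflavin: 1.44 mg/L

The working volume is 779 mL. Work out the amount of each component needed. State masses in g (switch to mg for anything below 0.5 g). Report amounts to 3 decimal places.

zinc sulfate heptahydrate 31.809 mg; ferric citrate 148.010 mg; sodium thiosulfate pentahydrate 286.155 mg; disodium phosphate 9.458 g; riboflavin 1.122 mg

Scale factor relative to 1 L: 0.779.
zinc sulfate heptahydrate: 0.142 mmol/L × 287.56 mg/mmol × 0.779 L = 31.809 mg
ferric citrate: 0.19 g/L × 0.779 L = 0.14801 g = 148.010 mg
sodium thiosulfate pentahydrate: 1.48 mmol/L × 248.2 mg/mmol × 0.779 L = 286.155 mg
disodium phosphate: 85.5 mmol/L × 142 g/mol × 0.779 L ÷ 1000 = 9.458 g
riboflavin: 1.44 mg/L × 0.779 L = 1.122 mg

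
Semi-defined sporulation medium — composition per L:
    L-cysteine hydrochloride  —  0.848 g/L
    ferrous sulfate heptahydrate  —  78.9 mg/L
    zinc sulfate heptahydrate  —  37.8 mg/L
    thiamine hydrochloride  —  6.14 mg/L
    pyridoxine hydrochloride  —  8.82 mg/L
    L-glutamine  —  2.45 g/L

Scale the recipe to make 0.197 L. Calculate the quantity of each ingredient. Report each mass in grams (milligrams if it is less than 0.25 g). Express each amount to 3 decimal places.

Working volume: 0.197 L.
L-cysteine hydrochloride: 0.848 g/L × 0.197 L = 0.167056 g = 167.056 mg
ferrous sulfate heptahydrate: 78.9 mg/L × 0.197 L = 15.543 mg
zinc sulfate heptahydrate: 37.8 mg/L × 0.197 L = 7.447 mg
thiamine hydrochloride: 6.14 mg/L × 0.197 L = 1.210 mg
pyridoxine hydrochloride: 8.82 mg/L × 0.197 L = 1.738 mg
L-glutamine: 2.45 g/L × 0.197 L = 0.483 g

L-cysteine hydrochloride 167.056 mg; ferrous sulfate heptahydrate 15.543 mg; zinc sulfate heptahydrate 7.447 mg; thiamine hydrochloride 1.210 mg; pyridoxine hydrochloride 1.738 mg; L-glutamine 0.483 g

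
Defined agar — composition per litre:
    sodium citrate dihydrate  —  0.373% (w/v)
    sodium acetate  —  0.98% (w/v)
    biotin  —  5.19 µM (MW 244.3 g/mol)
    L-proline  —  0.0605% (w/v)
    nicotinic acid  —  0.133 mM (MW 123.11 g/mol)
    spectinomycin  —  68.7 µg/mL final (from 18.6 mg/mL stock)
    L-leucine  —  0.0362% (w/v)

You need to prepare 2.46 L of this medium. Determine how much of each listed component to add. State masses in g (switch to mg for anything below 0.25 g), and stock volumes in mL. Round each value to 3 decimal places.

Scale factor relative to 1 L: 2.46.
sodium citrate dihydrate: 0.373 g per 100 mL × 2460 mL ÷ 100 = 9.176 g
sodium acetate: 0.98 g per 100 mL × 2460 mL ÷ 100 = 24.108 g
biotin: 5.19 µmol/L × 244.3 g/mol × 2.46 L ÷ 1000 = 3.119 mg
L-proline: 0.0605 g per 100 mL × 2460 mL ÷ 100 = 1.488 g
nicotinic acid: 0.133 mmol/L × 123.11 mg/mmol × 2.46 L = 40.279 mg
spectinomycin: V = C2·V2/C1 = 68.7 µg/mL × 2460 mL ÷ 18600 µg/mL = 9.086 mL
L-leucine: 0.0362% w/v = 0.362 g/L → 0.362 × 2.46 L = 0.891 g

sodium citrate dihydrate 9.176 g; sodium acetate 24.108 g; biotin 3.119 mg; L-proline 1.488 g; nicotinic acid 40.279 mg; spectinomycin 9.086 mL; L-leucine 0.891 g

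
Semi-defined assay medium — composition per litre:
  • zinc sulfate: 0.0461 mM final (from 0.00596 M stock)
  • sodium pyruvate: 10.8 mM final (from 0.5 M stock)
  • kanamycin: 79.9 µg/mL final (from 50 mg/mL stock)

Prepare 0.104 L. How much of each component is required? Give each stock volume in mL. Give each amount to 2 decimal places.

Working volume: 0.104 L.
zinc sulfate: dilute stock: 0.0461 mM × 104 mL ÷ 5.96 mM = 0.80 mL
sodium pyruvate: V = C2·V2/C1 = 10.8 mM × 104 mL ÷ 500 mM = 2.25 mL
kanamycin: V = C2·V2/C1 = 79.9 µg/mL × 104 mL ÷ 50000 µg/mL = 0.17 mL

zinc sulfate 0.80 mL; sodium pyruvate 2.25 mL; kanamycin 0.17 mL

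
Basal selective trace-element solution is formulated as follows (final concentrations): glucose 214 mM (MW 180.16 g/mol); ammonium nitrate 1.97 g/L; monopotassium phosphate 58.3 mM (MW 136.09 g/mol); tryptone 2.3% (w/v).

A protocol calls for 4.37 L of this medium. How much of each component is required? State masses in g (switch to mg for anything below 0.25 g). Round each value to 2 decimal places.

glucose 168.48 g; ammonium nitrate 8.61 g; monopotassium phosphate 34.67 g; tryptone 100.51 g

Scale factor relative to 1 L: 4.37.
glucose: 214 mmol/L × 180.16 g/mol × 4.37 L ÷ 1000 = 168.48 g
ammonium nitrate: 1.97 g/L × 4.37 L = 8.61 g
monopotassium phosphate: 58.3 mmol/L × 136.09 g/mol × 4.37 L ÷ 1000 = 34.67 g
tryptone: 2.3 g per 100 mL × 4370 mL ÷ 100 = 100.51 g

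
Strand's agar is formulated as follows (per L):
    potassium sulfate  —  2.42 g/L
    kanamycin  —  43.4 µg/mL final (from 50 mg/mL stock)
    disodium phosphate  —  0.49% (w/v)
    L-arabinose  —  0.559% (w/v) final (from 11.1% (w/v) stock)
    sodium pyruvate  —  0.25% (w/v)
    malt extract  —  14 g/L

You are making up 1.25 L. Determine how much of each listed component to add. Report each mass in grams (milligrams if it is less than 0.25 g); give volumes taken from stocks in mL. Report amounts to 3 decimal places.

potassium sulfate 3.025 g; kanamycin 1.085 mL; disodium phosphate 6.125 g; L-arabinose 62.950 mL; sodium pyruvate 3.125 g; malt extract 17.500 g

Scale factor relative to 1 L: 1.25.
potassium sulfate: 2.42 g/L × 1.25 L = 3.025 g
kanamycin: V = C2·V2/C1 = 43.4 µg/mL × 1250 mL ÷ 50000 µg/mL = 1.085 mL
disodium phosphate: 0.49 g per 100 mL × 1250 mL ÷ 100 = 6.125 g
L-arabinose: V = C2·V2/C1 = 0.559% ÷ 11.1% × 1250 mL = 62.950 mL
sodium pyruvate: 0.25 g per 100 mL × 1250 mL ÷ 100 = 3.125 g
malt extract: 14 g/L × 1.25 L = 17.500 g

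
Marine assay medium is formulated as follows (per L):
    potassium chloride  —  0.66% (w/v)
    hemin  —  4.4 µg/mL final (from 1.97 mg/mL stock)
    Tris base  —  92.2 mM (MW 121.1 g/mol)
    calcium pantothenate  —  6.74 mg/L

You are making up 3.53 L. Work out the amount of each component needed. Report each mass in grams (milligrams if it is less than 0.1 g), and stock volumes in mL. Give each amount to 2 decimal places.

Working volume: 3.53 L.
potassium chloride: 0.66 g per 100 mL × 3530 mL ÷ 100 = 23.30 g
hemin: V = C2·V2/C1 = 4.4 µg/mL × 3530 mL ÷ 1970 µg/mL = 7.88 mL
Tris base: 92.2 mmol/L × 121.1 g/mol × 3.53 L ÷ 1000 = 39.41 g
calcium pantothenate: 6.74 mg/L × 3.53 L = 23.79 mg

potassium chloride 23.30 g; hemin 7.88 mL; Tris base 39.41 g; calcium pantothenate 23.79 mg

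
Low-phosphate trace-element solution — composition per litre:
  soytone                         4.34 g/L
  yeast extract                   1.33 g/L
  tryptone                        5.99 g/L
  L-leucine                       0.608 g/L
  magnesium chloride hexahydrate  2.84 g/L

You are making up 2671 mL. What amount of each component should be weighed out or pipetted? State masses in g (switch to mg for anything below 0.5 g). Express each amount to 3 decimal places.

soytone 11.592 g; yeast extract 3.552 g; tryptone 15.999 g; L-leucine 1.624 g; magnesium chloride hexahydrate 7.586 g

Scale factor relative to 1 L: 2.671.
soytone: 4.34 g/L × 2.671 L = 11.592 g
yeast extract: 1.33 g/L × 2.671 L = 3.552 g
tryptone: 5.99 g/L × 2.671 L = 15.999 g
L-leucine: 0.608 g/L × 2.671 L = 1.624 g
magnesium chloride hexahydrate: 2.84 g/L × 2.671 L = 7.586 g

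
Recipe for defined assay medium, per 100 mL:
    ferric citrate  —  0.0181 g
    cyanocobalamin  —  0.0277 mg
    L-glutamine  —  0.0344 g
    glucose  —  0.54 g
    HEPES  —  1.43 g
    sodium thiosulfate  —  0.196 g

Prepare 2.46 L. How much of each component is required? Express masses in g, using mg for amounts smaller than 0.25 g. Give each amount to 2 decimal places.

ferric citrate 0.45 g; cyanocobalamin 0.68 mg; L-glutamine 0.85 g; glucose 13.28 g; HEPES 35.18 g; sodium thiosulfate 4.82 g

Ratio of target to recipe volume: 2460 / 100 = 24.6.
ferric citrate: 0.0181 g × (2460 mL / 100 mL) = 0.45 g
cyanocobalamin: 0.0277 mg × (2460 mL / 100 mL) = 0.68 mg
L-glutamine: 0.0344 g × (2460 mL / 100 mL) = 0.85 g
glucose: 0.54 g × (2460 mL / 100 mL) = 13.28 g
HEPES: 1.43 g × (2460 mL / 100 mL) = 35.18 g
sodium thiosulfate: 0.196 g × (2460 mL / 100 mL) = 4.82 g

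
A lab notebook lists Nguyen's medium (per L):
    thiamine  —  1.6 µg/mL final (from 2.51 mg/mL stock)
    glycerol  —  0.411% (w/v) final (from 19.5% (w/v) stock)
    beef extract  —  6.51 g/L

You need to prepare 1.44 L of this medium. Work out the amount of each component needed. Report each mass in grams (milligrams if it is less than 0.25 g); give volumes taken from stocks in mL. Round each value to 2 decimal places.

thiamine 0.92 mL; glycerol 30.35 mL; beef extract 9.37 g

Working volume: 1.44 L.
thiamine: dilute stock: 1.6 µg/mL × 1440 mL ÷ 2510 µg/mL = 0.92 mL
glycerol: C1V1 = C2V2 → 0.411% ÷ 19.5% × 1440 mL = 30.35 mL
beef extract: 6.51 g/L × 1.44 L = 9.37 g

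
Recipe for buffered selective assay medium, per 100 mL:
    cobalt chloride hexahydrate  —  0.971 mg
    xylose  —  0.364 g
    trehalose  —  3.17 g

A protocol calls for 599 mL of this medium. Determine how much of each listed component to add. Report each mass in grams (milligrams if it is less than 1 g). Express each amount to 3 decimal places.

cobalt chloride hexahydrate 5.816 mg; xylose 2.180 g; trehalose 18.988 g

Scale factor = 599 mL / 100 mL = 5.99.
cobalt chloride hexahydrate: 0.971 mg × (599 mL / 100 mL) = 5.816 mg
xylose: 0.364 g × (599 mL / 100 mL) = 2.180 g
trehalose: 3.17 g × (599 mL / 100 mL) = 18.988 g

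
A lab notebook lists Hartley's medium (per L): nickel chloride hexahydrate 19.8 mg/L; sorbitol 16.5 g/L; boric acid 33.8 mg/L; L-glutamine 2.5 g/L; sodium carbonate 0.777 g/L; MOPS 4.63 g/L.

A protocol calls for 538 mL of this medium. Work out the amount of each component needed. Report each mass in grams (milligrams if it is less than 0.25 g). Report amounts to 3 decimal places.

nickel chloride hexahydrate 10.652 mg; sorbitol 8.877 g; boric acid 18.184 mg; L-glutamine 1.345 g; sodium carbonate 0.418 g; MOPS 2.491 g

Target volume = 538 mL = 0.538 L.
nickel chloride hexahydrate: 19.8 mg/L × 0.538 L = 10.652 mg
sorbitol: 16.5 g/L × 0.538 L = 8.877 g
boric acid: 33.8 mg/L × 0.538 L = 18.184 mg
L-glutamine: 2.5 g/L × 0.538 L = 1.345 g
sodium carbonate: 0.777 g/L × 0.538 L = 0.418 g
MOPS: 4.63 g/L × 0.538 L = 2.491 g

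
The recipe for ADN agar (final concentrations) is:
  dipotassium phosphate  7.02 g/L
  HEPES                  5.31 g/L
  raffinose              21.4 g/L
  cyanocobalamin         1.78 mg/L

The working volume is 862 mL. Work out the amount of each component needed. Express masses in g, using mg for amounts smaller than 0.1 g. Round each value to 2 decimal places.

Working volume: 862 mL = 0.862 L.
dipotassium phosphate: 7.02 g/L × 0.862 L = 6.05 g
HEPES: 5.31 g/L × 0.862 L = 4.58 g
raffinose: 21.4 g/L × 0.862 L = 18.45 g
cyanocobalamin: 1.78 mg/L × 0.862 L = 1.53 mg

dipotassium phosphate 6.05 g; HEPES 4.58 g; raffinose 18.45 g; cyanocobalamin 1.53 mg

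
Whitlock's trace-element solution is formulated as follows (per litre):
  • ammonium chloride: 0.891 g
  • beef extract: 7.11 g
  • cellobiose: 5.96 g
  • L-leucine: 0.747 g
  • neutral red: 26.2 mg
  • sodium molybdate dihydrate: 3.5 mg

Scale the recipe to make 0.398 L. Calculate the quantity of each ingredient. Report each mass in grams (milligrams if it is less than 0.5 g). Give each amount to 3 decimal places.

ammonium chloride 354.618 mg; beef extract 2.830 g; cellobiose 2.372 g; L-leucine 297.306 mg; neutral red 10.428 mg; sodium molybdate dihydrate 1.393 mg

Scale factor = 398 mL / 1000 mL = 0.398.
ammonium chloride: 0.891 g × (398 mL / 1000 mL) = 0.354618 g = 354.618 mg
beef extract: 7.11 g × (398 mL / 1000 mL) = 2.830 g
cellobiose: 5.96 g × (398 mL / 1000 mL) = 2.372 g
L-leucine: 0.747 g × (398 mL / 1000 mL) = 0.297306 g = 297.306 mg
neutral red: 26.2 mg × (398 mL / 1000 mL) = 10.428 mg
sodium molybdate dihydrate: 3.5 mg × (398 mL / 1000 mL) = 1.393 mg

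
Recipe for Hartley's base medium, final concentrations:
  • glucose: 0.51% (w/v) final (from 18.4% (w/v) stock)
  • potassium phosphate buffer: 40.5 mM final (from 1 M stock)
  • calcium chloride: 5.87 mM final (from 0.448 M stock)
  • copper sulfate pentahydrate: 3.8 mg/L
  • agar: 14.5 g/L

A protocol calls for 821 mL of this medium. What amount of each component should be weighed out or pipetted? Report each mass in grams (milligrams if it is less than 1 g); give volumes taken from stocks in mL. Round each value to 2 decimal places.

Scale factor relative to 1 L: 0.821.
glucose: V = C2·V2/C1 = 0.51% ÷ 18.4% × 821 mL = 22.76 mL
potassium phosphate buffer: dilute stock: 40.5 mM × 821 mL ÷ 1000 mM = 33.25 mL
calcium chloride: C1V1 = C2V2 → 5.87 mM × 821 mL ÷ 448 mM = 10.76 mL
copper sulfate pentahydrate: 3.8 mg/L × 0.821 L = 3.12 mg
agar: 14.5 g/L × 0.821 L = 11.90 g

glucose 22.76 mL; potassium phosphate buffer 33.25 mL; calcium chloride 10.76 mL; copper sulfate pentahydrate 3.12 mg; agar 11.90 g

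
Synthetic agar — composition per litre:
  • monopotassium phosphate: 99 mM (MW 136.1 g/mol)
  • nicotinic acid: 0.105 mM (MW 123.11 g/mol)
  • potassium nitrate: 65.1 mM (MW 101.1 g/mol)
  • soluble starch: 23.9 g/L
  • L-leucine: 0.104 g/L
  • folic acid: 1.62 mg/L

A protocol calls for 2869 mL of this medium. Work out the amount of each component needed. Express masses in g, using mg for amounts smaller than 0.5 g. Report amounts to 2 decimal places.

monopotassium phosphate 38.66 g; nicotinic acid 37.09 mg; potassium nitrate 18.88 g; soluble starch 68.57 g; L-leucine 298.38 mg; folic acid 4.65 mg

Scale factor relative to 1 L: 2.869.
monopotassium phosphate: 99 mmol/L × 136.1 g/mol × 2.869 L ÷ 1000 = 38.66 g
nicotinic acid: 0.105 mmol/L × 123.11 mg/mmol × 2.869 L = 37.09 mg
potassium nitrate: 65.1 mmol/L × 101.1 g/mol × 2.869 L ÷ 1000 = 18.88 g
soluble starch: 23.9 g/L × 2.869 L = 68.57 g
L-leucine: 0.104 g/L × 2.869 L = 0.298376 g = 298.38 mg
folic acid: 1.62 mg/L × 2.869 L = 4.65 mg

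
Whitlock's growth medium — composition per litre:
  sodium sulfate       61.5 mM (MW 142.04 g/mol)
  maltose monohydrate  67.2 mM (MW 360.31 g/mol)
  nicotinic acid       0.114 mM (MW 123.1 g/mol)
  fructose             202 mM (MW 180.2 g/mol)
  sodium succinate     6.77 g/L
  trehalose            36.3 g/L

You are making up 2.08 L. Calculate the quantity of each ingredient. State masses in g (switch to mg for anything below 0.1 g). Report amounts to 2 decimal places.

sodium sulfate 18.17 g; maltose monohydrate 50.36 g; nicotinic acid 29.19 mg; fructose 75.71 g; sodium succinate 14.08 g; trehalose 75.50 g

Scale factor relative to 1 L: 2.08.
sodium sulfate: 61.5 mmol/L × 142.04 g/mol × 2.08 L ÷ 1000 = 18.17 g
maltose monohydrate: 67.2 mmol/L × 360.31 g/mol × 2.08 L ÷ 1000 = 50.36 g
nicotinic acid: 0.114 mmol/L × 123.1 mg/mmol × 2.08 L = 29.19 mg
fructose: 202 mmol/L × 180.2 g/mol × 2.08 L ÷ 1000 = 75.71 g
sodium succinate: 6.77 g/L × 2.08 L = 14.08 g
trehalose: 36.3 g/L × 2.08 L = 75.50 g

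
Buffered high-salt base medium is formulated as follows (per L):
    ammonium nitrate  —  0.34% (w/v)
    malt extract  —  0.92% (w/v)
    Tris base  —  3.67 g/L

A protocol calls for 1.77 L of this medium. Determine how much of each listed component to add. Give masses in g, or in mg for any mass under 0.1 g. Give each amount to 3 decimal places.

ammonium nitrate 6.018 g; malt extract 16.284 g; Tris base 6.496 g

Working volume: 1.77 L.
ammonium nitrate: 0.34 g per 100 mL × 1770 mL ÷ 100 = 6.018 g
malt extract: 0.92% w/v = 9.2 g/L → 9.2 × 1.77 L = 16.284 g
Tris base: 3.67 g/L × 1.77 L = 6.496 g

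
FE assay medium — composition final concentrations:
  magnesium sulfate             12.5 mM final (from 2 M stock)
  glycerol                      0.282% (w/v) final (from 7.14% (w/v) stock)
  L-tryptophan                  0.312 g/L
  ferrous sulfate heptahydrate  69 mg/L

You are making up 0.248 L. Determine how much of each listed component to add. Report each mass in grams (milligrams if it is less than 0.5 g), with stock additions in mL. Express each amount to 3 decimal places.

magnesium sulfate 1.550 mL; glycerol 9.795 mL; L-tryptophan 77.376 mg; ferrous sulfate heptahydrate 17.112 mg

Working volume: 0.248 L.
magnesium sulfate: C1V1 = C2V2 → 12.5 mM × 248 mL ÷ 2000 mM = 1.550 mL
glycerol: V = C2·V2/C1 = 0.282% ÷ 7.14% × 248 mL = 9.795 mL
L-tryptophan: 0.312 g/L × 0.248 L = 0.077376 g = 77.376 mg
ferrous sulfate heptahydrate: 69 mg/L × 0.248 L = 17.112 mg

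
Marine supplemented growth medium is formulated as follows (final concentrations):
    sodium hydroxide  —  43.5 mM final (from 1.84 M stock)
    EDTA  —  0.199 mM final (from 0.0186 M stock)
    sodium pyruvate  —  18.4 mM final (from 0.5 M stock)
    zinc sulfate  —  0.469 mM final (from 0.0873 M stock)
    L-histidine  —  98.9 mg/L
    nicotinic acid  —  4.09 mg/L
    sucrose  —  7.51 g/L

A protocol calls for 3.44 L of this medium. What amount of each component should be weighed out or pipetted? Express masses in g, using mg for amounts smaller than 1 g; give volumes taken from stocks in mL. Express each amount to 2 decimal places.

Working volume: 3.44 L.
sodium hydroxide: C1V1 = C2V2 → 43.5 mM × 3440 mL ÷ 1840 mM = 81.33 mL
EDTA: dilute stock: 0.199 mM × 3440 mL ÷ 18.6 mM = 36.80 mL
sodium pyruvate: V = C2·V2/C1 = 18.4 mM × 3440 mL ÷ 500 mM = 126.59 mL
zinc sulfate: dilute stock: 0.469 mM × 3440 mL ÷ 87.3 mM = 18.48 mL
L-histidine: 98.9 mg/L × 3.44 L = 340.22 mg
nicotinic acid: 4.09 mg/L × 3.44 L = 14.07 mg
sucrose: 7.51 g/L × 3.44 L = 25.83 g

sodium hydroxide 81.33 mL; EDTA 36.80 mL; sodium pyruvate 126.59 mL; zinc sulfate 18.48 mL; L-histidine 340.22 mg; nicotinic acid 14.07 mg; sucrose 25.83 g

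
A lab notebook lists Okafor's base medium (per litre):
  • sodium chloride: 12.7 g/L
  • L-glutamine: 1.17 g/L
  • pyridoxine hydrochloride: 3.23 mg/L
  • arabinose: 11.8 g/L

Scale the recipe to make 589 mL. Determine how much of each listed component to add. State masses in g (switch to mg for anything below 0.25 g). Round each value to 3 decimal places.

Target volume = 589 mL = 0.589 L.
sodium chloride: 12.7 g/L × 0.589 L = 7.480 g
L-glutamine: 1.17 g/L × 0.589 L = 0.689 g
pyridoxine hydrochloride: 3.23 mg/L × 0.589 L = 1.902 mg
arabinose: 11.8 g/L × 0.589 L = 6.950 g

sodium chloride 7.480 g; L-glutamine 0.689 g; pyridoxine hydrochloride 1.902 mg; arabinose 6.950 g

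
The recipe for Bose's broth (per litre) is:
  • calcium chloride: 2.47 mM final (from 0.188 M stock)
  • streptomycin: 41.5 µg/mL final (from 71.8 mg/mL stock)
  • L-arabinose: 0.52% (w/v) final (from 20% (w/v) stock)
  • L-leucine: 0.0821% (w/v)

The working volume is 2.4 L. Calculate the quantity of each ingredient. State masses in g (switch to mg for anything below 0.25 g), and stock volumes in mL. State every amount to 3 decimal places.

calcium chloride 31.532 mL; streptomycin 1.387 mL; L-arabinose 62.400 mL; L-leucine 1.970 g

Scale factor relative to 1 L: 2.4.
calcium chloride: C1V1 = C2V2 → 2.47 mM × 2400 mL ÷ 188 mM = 31.532 mL
streptomycin: C1V1 = C2V2 → 41.5 µg/mL × 2400 mL ÷ 71800 µg/mL = 1.387 mL
L-arabinose: C1V1 = C2V2 → 0.52% ÷ 20% × 2400 mL = 62.400 mL
L-leucine: 0.0821% w/v = 0.821 g/L → 0.821 × 2.4 L = 1.970 g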